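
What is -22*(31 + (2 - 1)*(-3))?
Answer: -616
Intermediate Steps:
-22*(31 + (2 - 1)*(-3)) = -22*(31 + 1*(-3)) = -22*(31 - 3) = -22*28 = -616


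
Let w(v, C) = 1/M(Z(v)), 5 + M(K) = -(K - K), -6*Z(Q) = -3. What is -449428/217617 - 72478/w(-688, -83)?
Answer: 78861775202/217617 ≈ 3.6239e+5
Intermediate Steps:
Z(Q) = ½ (Z(Q) = -⅙*(-3) = ½)
M(K) = -5 (M(K) = -5 - (K - K) = -5 - 1*0 = -5 + 0 = -5)
w(v, C) = -⅕ (w(v, C) = 1/(-5) = -⅕)
-449428/217617 - 72478/w(-688, -83) = -449428/217617 - 72478/(-⅕) = -449428*1/217617 - 72478*(-5) = -449428/217617 + 362390 = 78861775202/217617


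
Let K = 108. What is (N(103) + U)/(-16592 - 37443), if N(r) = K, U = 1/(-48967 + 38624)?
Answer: -1117043/558884005 ≈ -0.0019987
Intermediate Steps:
U = -1/10343 (U = 1/(-10343) = -1/10343 ≈ -9.6684e-5)
N(r) = 108
(N(103) + U)/(-16592 - 37443) = (108 - 1/10343)/(-16592 - 37443) = (1117043/10343)/(-54035) = (1117043/10343)*(-1/54035) = -1117043/558884005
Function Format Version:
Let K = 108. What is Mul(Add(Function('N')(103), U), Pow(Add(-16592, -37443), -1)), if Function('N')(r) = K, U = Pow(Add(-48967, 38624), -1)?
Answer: Rational(-1117043, 558884005) ≈ -0.0019987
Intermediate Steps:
U = Rational(-1, 10343) (U = Pow(-10343, -1) = Rational(-1, 10343) ≈ -9.6684e-5)
Function('N')(r) = 108
Mul(Add(Function('N')(103), U), Pow(Add(-16592, -37443), -1)) = Mul(Add(108, Rational(-1, 10343)), Pow(Add(-16592, -37443), -1)) = Mul(Rational(1117043, 10343), Pow(-54035, -1)) = Mul(Rational(1117043, 10343), Rational(-1, 54035)) = Rational(-1117043, 558884005)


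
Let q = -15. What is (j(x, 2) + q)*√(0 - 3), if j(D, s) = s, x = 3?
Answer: -13*I*√3 ≈ -22.517*I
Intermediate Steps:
(j(x, 2) + q)*√(0 - 3) = (2 - 15)*√(0 - 3) = -13*I*√3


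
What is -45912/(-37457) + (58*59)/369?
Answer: 145119382/13821633 ≈ 10.499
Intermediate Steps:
-45912/(-37457) + (58*59)/369 = -45912*(-1/37457) + 3422*(1/369) = 45912/37457 + 3422/369 = 145119382/13821633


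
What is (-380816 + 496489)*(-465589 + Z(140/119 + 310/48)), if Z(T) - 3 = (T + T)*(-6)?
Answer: -1831455120247/34 ≈ -5.3866e+10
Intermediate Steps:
Z(T) = 3 - 12*T (Z(T) = 3 + (T + T)*(-6) = 3 + (2*T)*(-6) = 3 - 12*T)
(-380816 + 496489)*(-465589 + Z(140/119 + 310/48)) = (-380816 + 496489)*(-465589 + (3 - 12*(140/119 + 310/48))) = 115673*(-465589 + (3 - 12*(140*(1/119) + 310*(1/48)))) = 115673*(-465589 + (3 - 12*(20/17 + 155/24))) = 115673*(-465589 + (3 - 12*3115/408)) = 115673*(-465589 + (3 - 3115/34)) = 115673*(-465589 - 3013/34) = 115673*(-15833039/34) = -1831455120247/34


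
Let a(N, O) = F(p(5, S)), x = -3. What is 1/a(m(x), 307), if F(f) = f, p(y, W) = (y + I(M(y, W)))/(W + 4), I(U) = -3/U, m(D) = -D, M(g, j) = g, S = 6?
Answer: 25/11 ≈ 2.2727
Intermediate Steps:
p(y, W) = (y - 3/y)/(4 + W) (p(y, W) = (y - 3/y)/(W + 4) = (y - 3/y)/(4 + W))
a(N, O) = 11/25 (a(N, O) = (-3 + 5**2)/(5*(4 + 6)) = (1/5)*(-3 + 25)/10 = (1/5)*(1/10)*22 = 11/25)
1/a(m(x), 307) = 1/(11/25) = 25/11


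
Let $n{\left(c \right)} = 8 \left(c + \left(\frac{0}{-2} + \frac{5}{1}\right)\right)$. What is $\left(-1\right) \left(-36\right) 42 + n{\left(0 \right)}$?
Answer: $1552$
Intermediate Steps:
$n{\left(c \right)} = 40 + 8 c$ ($n{\left(c \right)} = 8 \left(c + \left(0 \left(- \frac{1}{2}\right) + 5 \cdot 1\right)\right) = 8 \left(c + \left(0 + 5\right)\right) = 8 \left(c + 5\right) = 8 \left(5 + c\right) = 40 + 8 c$)
$\left(-1\right) \left(-36\right) 42 + n{\left(0 \right)} = \left(-1\right) \left(-36\right) 42 + \left(40 + 8 \cdot 0\right) = 36 \cdot 42 + \left(40 + 0\right) = 1512 + 40 = 1552$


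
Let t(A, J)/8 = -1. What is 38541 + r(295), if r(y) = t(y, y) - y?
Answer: 38238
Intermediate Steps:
t(A, J) = -8 (t(A, J) = 8*(-1) = -8)
r(y) = -8 - y
38541 + r(295) = 38541 + (-8 - 1*295) = 38541 + (-8 - 295) = 38541 - 303 = 38238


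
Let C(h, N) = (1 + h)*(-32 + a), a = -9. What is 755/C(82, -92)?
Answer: -755/3403 ≈ -0.22186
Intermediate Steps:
C(h, N) = -41 - 41*h (C(h, N) = (1 + h)*(-32 - 9) = (1 + h)*(-41) = -41 - 41*h)
755/C(82, -92) = 755/(-41 - 41*82) = 755/(-41 - 3362) = 755/(-3403) = 755*(-1/3403) = -755/3403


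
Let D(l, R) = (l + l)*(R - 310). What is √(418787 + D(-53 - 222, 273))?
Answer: 3*√48793 ≈ 662.67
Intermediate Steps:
D(l, R) = 2*l*(-310 + R) (D(l, R) = (2*l)*(-310 + R) = 2*l*(-310 + R))
√(418787 + D(-53 - 222, 273)) = √(418787 + 2*(-53 - 222)*(-310 + 273)) = √(418787 + 2*(-275)*(-37)) = √(418787 + 20350) = √439137 = 3*√48793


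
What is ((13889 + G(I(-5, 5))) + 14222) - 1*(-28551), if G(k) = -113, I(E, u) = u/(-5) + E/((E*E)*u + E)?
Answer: 56549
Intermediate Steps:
I(E, u) = -u/5 + E/(E + u*E**2) (I(E, u) = u*(-1/5) + E/(E**2*u + E) = -u/5 + E/(u*E**2 + E) = -u/5 + E/(E + u*E**2))
((13889 + G(I(-5, 5))) + 14222) - 1*(-28551) = ((13889 - 113) + 14222) - 1*(-28551) = (13776 + 14222) + 28551 = 27998 + 28551 = 56549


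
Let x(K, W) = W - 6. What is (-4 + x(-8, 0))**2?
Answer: 100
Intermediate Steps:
x(K, W) = -6 + W
(-4 + x(-8, 0))**2 = (-4 + (-6 + 0))**2 = (-4 - 6)**2 = (-10)**2 = 100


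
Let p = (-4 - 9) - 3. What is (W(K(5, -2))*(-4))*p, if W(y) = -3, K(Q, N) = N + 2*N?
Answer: -192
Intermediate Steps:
p = -16 (p = -13 - 3 = -16)
K(Q, N) = 3*N
(W(K(5, -2))*(-4))*p = -3*(-4)*(-16) = 12*(-16) = -192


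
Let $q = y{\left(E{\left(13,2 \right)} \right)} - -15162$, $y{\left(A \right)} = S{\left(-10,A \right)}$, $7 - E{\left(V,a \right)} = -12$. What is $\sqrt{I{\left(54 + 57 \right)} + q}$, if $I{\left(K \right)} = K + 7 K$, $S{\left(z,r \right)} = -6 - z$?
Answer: $\sqrt{16054} \approx 126.7$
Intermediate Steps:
$E{\left(V,a \right)} = 19$ ($E{\left(V,a \right)} = 7 - -12 = 7 + 12 = 19$)
$y{\left(A \right)} = 4$ ($y{\left(A \right)} = -6 - -10 = -6 + 10 = 4$)
$I{\left(K \right)} = 8 K$
$q = 15166$ ($q = 4 - -15162 = 4 + 15162 = 15166$)
$\sqrt{I{\left(54 + 57 \right)} + q} = \sqrt{8 \left(54 + 57\right) + 15166} = \sqrt{8 \cdot 111 + 15166} = \sqrt{888 + 15166} = \sqrt{16054}$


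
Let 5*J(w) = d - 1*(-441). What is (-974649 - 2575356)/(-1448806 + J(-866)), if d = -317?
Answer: 17750025/7243906 ≈ 2.4503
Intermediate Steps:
J(w) = 124/5 (J(w) = (-317 - 1*(-441))/5 = (-317 + 441)/5 = (⅕)*124 = 124/5)
(-974649 - 2575356)/(-1448806 + J(-866)) = (-974649 - 2575356)/(-1448806 + 124/5) = -3550005/(-7243906/5) = -3550005*(-5/7243906) = 17750025/7243906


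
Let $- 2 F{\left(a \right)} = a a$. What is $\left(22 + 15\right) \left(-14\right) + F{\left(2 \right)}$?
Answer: $-520$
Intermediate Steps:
$F{\left(a \right)} = - \frac{a^{2}}{2}$ ($F{\left(a \right)} = - \frac{a a}{2} = - \frac{a^{2}}{2}$)
$\left(22 + 15\right) \left(-14\right) + F{\left(2 \right)} = \left(22 + 15\right) \left(-14\right) - \frac{2^{2}}{2} = 37 \left(-14\right) - 2 = -518 - 2 = -520$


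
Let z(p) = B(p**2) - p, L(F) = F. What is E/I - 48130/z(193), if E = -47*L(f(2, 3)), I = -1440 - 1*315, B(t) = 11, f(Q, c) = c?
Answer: 1083254/4095 ≈ 264.53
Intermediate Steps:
z(p) = 11 - p
I = -1755 (I = -1440 - 315 = -1755)
E = -141 (E = -47*3 = -141)
E/I - 48130/z(193) = -141/(-1755) - 48130/(11 - 1*193) = -141*(-1/1755) - 48130/(11 - 193) = 47/585 - 48130/(-182) = 47/585 - 48130*(-1/182) = 47/585 + 24065/91 = 1083254/4095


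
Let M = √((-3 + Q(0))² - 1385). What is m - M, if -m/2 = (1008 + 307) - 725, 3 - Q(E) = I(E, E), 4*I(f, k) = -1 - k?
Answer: -1180 - I*√22159/4 ≈ -1180.0 - 37.215*I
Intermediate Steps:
I(f, k) = -¼ - k/4 (I(f, k) = (-1 - k)/4 = -¼ - k/4)
Q(E) = 13/4 + E/4 (Q(E) = 3 - (-¼ - E/4) = 3 + (¼ + E/4) = 13/4 + E/4)
M = I*√22159/4 (M = √((-3 + (13/4 + (¼)*0))² - 1385) = √((-3 + (13/4 + 0))² - 1385) = √((-3 + 13/4)² - 1385) = √((¼)² - 1385) = √(1/16 - 1385) = √(-22159/16) = I*√22159/4 ≈ 37.215*I)
m = -1180 (m = -2*((1008 + 307) - 725) = -2*(1315 - 725) = -2*590 = -1180)
m - M = -1180 - I*√22159/4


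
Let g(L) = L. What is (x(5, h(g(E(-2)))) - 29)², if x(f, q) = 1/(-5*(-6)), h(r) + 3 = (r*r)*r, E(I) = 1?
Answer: 755161/900 ≈ 839.07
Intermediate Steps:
h(r) = -3 + r³ (h(r) = -3 + (r*r)*r = -3 + r²*r = -3 + r³)
x(f, q) = 1/30 (x(f, q) = -⅕*(-⅙) = 1/30)
(x(5, h(g(E(-2)))) - 29)² = (1/30 - 29)² = (-869/30)² = 755161/900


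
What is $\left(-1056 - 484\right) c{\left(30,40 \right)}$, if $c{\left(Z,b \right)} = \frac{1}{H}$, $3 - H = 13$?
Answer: $154$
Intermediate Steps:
$H = -10$ ($H = 3 - 13 = -10$)
$c{\left(Z,b \right)} = - \frac{1}{10}$ ($c{\left(Z,b \right)} = \frac{1}{-10} = - \frac{1}{10}$)
$\left(-1056 - 484\right) c{\left(30,40 \right)} = \left(-1056 - 484\right) \left(- \frac{1}{10}\right) = \left(-1540\right) \left(- \frac{1}{10}\right) = 154$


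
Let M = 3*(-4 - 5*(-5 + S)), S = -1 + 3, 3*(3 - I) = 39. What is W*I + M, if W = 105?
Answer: -1017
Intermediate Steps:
I = -10 (I = 3 - 1/3*39 = 3 - 13 = -10)
S = 2
M = 33 (M = 3*(-4 - 5*(-5 + 2)) = 3*(-4 - 5*(-3)) = 3*(-4 + 15) = 3*11 = 33)
W*I + M = 105*(-10) + 33 = -1050 + 33 = -1017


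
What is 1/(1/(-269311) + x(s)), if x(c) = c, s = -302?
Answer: -269311/81331923 ≈ -0.0033113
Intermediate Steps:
1/(1/(-269311) + x(s)) = 1/(1/(-269311) - 302) = 1/(-1/269311 - 302) = 1/(-81331923/269311) = -269311/81331923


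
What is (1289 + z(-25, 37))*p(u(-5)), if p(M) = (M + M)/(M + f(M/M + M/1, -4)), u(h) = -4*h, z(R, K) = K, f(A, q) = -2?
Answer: 8840/3 ≈ 2946.7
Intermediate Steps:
p(M) = 2*M/(-2 + M) (p(M) = (M + M)/(M - 2) = (2*M)/(-2 + M) = 2*M/(-2 + M))
(1289 + z(-25, 37))*p(u(-5)) = (1289 + 37)*(2*(-4*(-5))/(-2 - 4*(-5))) = 1326*(2*20/(-2 + 20)) = 1326*(2*20/18) = 1326*(2*20*(1/18)) = 1326*(20/9) = 8840/3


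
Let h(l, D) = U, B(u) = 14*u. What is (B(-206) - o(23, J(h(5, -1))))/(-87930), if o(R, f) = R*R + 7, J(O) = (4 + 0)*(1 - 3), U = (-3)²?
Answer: 38/977 ≈ 0.038895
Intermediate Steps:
U = 9
h(l, D) = 9
J(O) = -8 (J(O) = 4*(-2) = -8)
o(R, f) = 7 + R² (o(R, f) = R² + 7 = 7 + R²)
(B(-206) - o(23, J(h(5, -1))))/(-87930) = (14*(-206) - (7 + 23²))/(-87930) = (-2884 - (7 + 529))*(-1/87930) = (-2884 - 1*536)*(-1/87930) = (-2884 - 536)*(-1/87930) = -3420*(-1/87930) = 38/977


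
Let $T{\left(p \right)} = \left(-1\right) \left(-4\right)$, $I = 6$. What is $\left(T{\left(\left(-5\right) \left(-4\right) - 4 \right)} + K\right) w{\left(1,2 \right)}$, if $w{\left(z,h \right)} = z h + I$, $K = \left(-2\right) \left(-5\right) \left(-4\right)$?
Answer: $-288$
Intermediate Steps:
$K = -40$ ($K = 10 \left(-4\right) = -40$)
$T{\left(p \right)} = 4$
$w{\left(z,h \right)} = 6 + h z$ ($w{\left(z,h \right)} = z h + 6 = h z + 6 = 6 + h z$)
$\left(T{\left(\left(-5\right) \left(-4\right) - 4 \right)} + K\right) w{\left(1,2 \right)} = \left(4 - 40\right) \left(6 + 2 \cdot 1\right) = - 36 \left(6 + 2\right) = \left(-36\right) 8 = -288$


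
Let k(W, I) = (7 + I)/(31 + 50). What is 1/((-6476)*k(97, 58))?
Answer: -81/420940 ≈ -0.00019243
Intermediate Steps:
k(W, I) = 7/81 + I/81 (k(W, I) = (7 + I)/81 = (7 + I)*(1/81) = 7/81 + I/81)
1/((-6476)*k(97, 58)) = 1/((-6476)*(7/81 + (1/81)*58)) = -1/(6476*(7/81 + 58/81)) = -1/(6476*65/81) = -1/6476*81/65 = -81/420940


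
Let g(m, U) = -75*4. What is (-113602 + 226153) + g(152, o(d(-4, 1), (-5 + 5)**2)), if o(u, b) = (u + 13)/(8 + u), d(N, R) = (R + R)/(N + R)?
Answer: 112251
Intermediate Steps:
d(N, R) = 2*R/(N + R) (d(N, R) = (2*R)/(N + R) = 2*R/(N + R))
o(u, b) = (13 + u)/(8 + u)
g(m, U) = -300
(-113602 + 226153) + g(152, o(d(-4, 1), (-5 + 5)**2)) = (-113602 + 226153) - 300 = 112551 - 300 = 112251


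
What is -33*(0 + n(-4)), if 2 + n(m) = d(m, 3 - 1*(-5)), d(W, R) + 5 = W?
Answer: 363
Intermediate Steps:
d(W, R) = -5 + W
n(m) = -7 + m (n(m) = -2 + (-5 + m) = -7 + m)
-33*(0 + n(-4)) = -33*(0 + (-7 - 4)) = -33*(0 - 11) = -33*(-11) = 363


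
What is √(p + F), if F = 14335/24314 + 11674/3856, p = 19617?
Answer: 3*√299417412914375266/11719348 ≈ 140.07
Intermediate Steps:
F = 84779349/23438696 (F = 14335*(1/24314) + 11674*(1/3856) = 14335/24314 + 5837/1928 = 84779349/23438696 ≈ 3.6171)
√(p + F) = √(19617 + 84779349/23438696) = √(459881678781/23438696) = 3*√299417412914375266/11719348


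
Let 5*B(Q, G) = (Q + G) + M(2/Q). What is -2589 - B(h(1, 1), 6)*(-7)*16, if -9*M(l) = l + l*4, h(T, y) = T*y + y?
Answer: -109001/45 ≈ -2422.2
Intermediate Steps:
h(T, y) = y + T*y
M(l) = -5*l/9 (M(l) = -(l + l*4)/9 = -(l + 4*l)/9 = -5*l/9)
B(Q, G) = -2/(9*Q) + G/5 + Q/5 (B(Q, G) = ((Q + G) - 10/(9*Q))/5 = ((G + Q) - 10/(9*Q))/5 = (G + Q - 10/(9*Q))/5 = -2/(9*Q) + G/5 + Q/5)
-2589 - B(h(1, 1), 6)*(-7)*16 = -2589 - ((-10 + 9*(1*(1 + 1))*(6 + 1*(1 + 1)))/(45*((1*(1 + 1)))))*(-7)*16 = -2589 - ((-10 + 9*(1*2)*(6 + 1*2))/(45*((1*2))))*(-7)*16 = -2589 - ((1/45)*(-10 + 9*2*(6 + 2))/2)*(-7)*16 = -2589 - ((1/45)*(1/2)*(-10 + 9*2*8))*(-7)*16 = -2589 - ((1/45)*(1/2)*(-10 + 144))*(-7)*16 = -2589 - ((1/45)*(1/2)*134)*(-7)*16 = -2589 - (67/45)*(-7)*16 = -2589 - (-469)*16/45 = -2589 - 1*(-7504/45) = -2589 + 7504/45 = -109001/45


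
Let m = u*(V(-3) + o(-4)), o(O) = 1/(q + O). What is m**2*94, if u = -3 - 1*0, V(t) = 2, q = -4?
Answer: 95175/32 ≈ 2974.2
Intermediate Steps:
o(O) = 1/(-4 + O)
u = -3 (u = -3 + 0 = -3)
m = -45/8 (m = -3*(2 + 1/(-4 - 4)) = -3*(2 + 1/(-8)) = -3*(2 - 1/8) = -3*15/8 = -45/8 ≈ -5.6250)
m**2*94 = (-45/8)**2*94 = (2025/64)*94 = 95175/32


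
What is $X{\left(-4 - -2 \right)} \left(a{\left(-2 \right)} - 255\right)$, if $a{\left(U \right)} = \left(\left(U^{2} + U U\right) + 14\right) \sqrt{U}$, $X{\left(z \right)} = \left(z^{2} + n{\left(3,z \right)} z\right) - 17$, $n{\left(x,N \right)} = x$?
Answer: $4845 - 418 i \sqrt{2} \approx 4845.0 - 591.14 i$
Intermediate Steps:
$X{\left(z \right)} = -17 + z^{2} + 3 z$ ($X{\left(z \right)} = \left(z^{2} + 3 z\right) - 17 = -17 + z^{2} + 3 z$)
$a{\left(U \right)} = \sqrt{U} \left(14 + 2 U^{2}\right)$ ($a{\left(U \right)} = \left(\left(U^{2} + U^{2}\right) + 14\right) \sqrt{U} = \left(2 U^{2} + 14\right) \sqrt{U} = \left(14 + 2 U^{2}\right) \sqrt{U} = \sqrt{U} \left(14 + 2 U^{2}\right)$)
$X{\left(-4 - -2 \right)} \left(a{\left(-2 \right)} - 255\right) = \left(-17 + \left(-4 - -2\right)^{2} + 3 \left(-4 - -2\right)\right) \left(2 \sqrt{-2} \left(7 + \left(-2\right)^{2}\right) - 255\right) = \left(-17 + \left(-4 + 2\right)^{2} + 3 \left(-4 + 2\right)\right) \left(2 i \sqrt{2} \left(7 + 4\right) - 255\right) = \left(-17 + \left(-2\right)^{2} + 3 \left(-2\right)\right) \left(2 i \sqrt{2} \cdot 11 - 255\right) = \left(-17 + 4 - 6\right) \left(22 i \sqrt{2} - 255\right) = - 19 \left(-255 + 22 i \sqrt{2}\right) = 4845 - 418 i \sqrt{2}$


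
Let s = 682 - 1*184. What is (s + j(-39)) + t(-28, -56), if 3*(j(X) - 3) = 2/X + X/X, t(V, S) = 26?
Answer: 61696/117 ≈ 527.32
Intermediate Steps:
s = 498 (s = 682 - 184 = 498)
j(X) = 10/3 + 2/(3*X) (j(X) = 3 + (2/X + X/X)/3 = 3 + (2/X + 1)/3 = 3 + (1 + 2/X)/3 = 3 + (⅓ + 2/(3*X)) = 10/3 + 2/(3*X))
(s + j(-39)) + t(-28, -56) = (498 + (⅔)*(1 + 5*(-39))/(-39)) + 26 = (498 + (⅔)*(-1/39)*(1 - 195)) + 26 = (498 + (⅔)*(-1/39)*(-194)) + 26 = (498 + 388/117) + 26 = 58654/117 + 26 = 61696/117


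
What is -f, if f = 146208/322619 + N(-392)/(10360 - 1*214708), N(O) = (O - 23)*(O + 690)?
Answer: -34887802057/32963273706 ≈ -1.0584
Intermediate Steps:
N(O) = (-23 + O)*(690 + O)
f = 34887802057/32963273706 (f = 146208/322619 + (-15870 + (-392)² + 667*(-392))/(10360 - 1*214708) = 146208*(1/322619) + (-15870 + 153664 - 261464)/(10360 - 214708) = 146208/322619 - 123670/(-204348) = 146208/322619 - 123670*(-1/204348) = 146208/322619 + 61835/102174 = 34887802057/32963273706 ≈ 1.0584)
-f = -1*34887802057/32963273706 = -34887802057/32963273706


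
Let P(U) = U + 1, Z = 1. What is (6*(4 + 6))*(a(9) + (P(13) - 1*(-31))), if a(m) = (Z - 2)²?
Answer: 2760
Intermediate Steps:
P(U) = 1 + U
a(m) = 1 (a(m) = (1 - 2)² = (-1)² = 1)
(6*(4 + 6))*(a(9) + (P(13) - 1*(-31))) = (6*(4 + 6))*(1 + ((1 + 13) - 1*(-31))) = (6*10)*(1 + (14 + 31)) = 60*(1 + 45) = 60*46 = 2760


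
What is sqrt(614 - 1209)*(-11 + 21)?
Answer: 10*I*sqrt(595) ≈ 243.93*I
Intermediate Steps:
sqrt(614 - 1209)*(-11 + 21) = sqrt(-595)*10 = (I*sqrt(595))*10 = 10*I*sqrt(595)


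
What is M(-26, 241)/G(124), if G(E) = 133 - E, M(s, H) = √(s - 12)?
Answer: I*√38/9 ≈ 0.68493*I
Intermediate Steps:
M(s, H) = √(-12 + s)
M(-26, 241)/G(124) = √(-12 - 26)/(133 - 1*124) = √(-38)/(133 - 124) = (I*√38)/9 = (I*√38)*(⅑) = I*√38/9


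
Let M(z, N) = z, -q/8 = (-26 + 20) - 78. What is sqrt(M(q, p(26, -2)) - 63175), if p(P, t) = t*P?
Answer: I*sqrt(62503) ≈ 250.01*I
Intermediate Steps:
p(P, t) = P*t
q = 672 (q = -8*((-26 + 20) - 78) = -8*(-6 - 78) = -8*(-84) = 672)
sqrt(M(q, p(26, -2)) - 63175) = sqrt(672 - 63175) = sqrt(-62503) = I*sqrt(62503)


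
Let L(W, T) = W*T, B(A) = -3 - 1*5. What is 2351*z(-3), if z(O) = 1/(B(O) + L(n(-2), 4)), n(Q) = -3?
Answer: -2351/20 ≈ -117.55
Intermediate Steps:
B(A) = -8 (B(A) = -3 - 5 = -8)
L(W, T) = T*W
z(O) = -1/20 (z(O) = 1/(-8 + 4*(-3)) = 1/(-8 - 12) = 1/(-20) = -1/20)
2351*z(-3) = 2351*(-1/20) = -2351/20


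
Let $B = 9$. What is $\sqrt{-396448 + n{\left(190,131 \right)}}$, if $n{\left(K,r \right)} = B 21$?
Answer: $i \sqrt{396259} \approx 629.49 i$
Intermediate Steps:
$n{\left(K,r \right)} = 189$ ($n{\left(K,r \right)} = 9 \cdot 21 = 189$)
$\sqrt{-396448 + n{\left(190,131 \right)}} = \sqrt{-396448 + 189} = \sqrt{-396259} = i \sqrt{396259}$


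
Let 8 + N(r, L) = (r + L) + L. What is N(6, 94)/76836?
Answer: 31/12806 ≈ 0.0024207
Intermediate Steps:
N(r, L) = -8 + r + 2*L (N(r, L) = -8 + ((r + L) + L) = -8 + ((L + r) + L) = -8 + (r + 2*L) = -8 + r + 2*L)
N(6, 94)/76836 = (-8 + 6 + 2*94)/76836 = (-8 + 6 + 188)*(1/76836) = 186*(1/76836) = 31/12806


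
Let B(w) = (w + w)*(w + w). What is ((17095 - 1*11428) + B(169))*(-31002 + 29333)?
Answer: -200131459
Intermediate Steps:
B(w) = 4*w² (B(w) = (2*w)*(2*w) = 4*w²)
((17095 - 1*11428) + B(169))*(-31002 + 29333) = ((17095 - 1*11428) + 4*169²)*(-31002 + 29333) = ((17095 - 11428) + 4*28561)*(-1669) = (5667 + 114244)*(-1669) = 119911*(-1669) = -200131459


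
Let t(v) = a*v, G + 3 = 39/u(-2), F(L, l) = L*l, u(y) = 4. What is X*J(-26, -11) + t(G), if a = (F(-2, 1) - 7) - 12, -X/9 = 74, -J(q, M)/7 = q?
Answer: -485415/4 ≈ -1.2135e+5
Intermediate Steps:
J(q, M) = -7*q
X = -666 (X = -9*74 = -666)
a = -21 (a = (-2*1 - 7) - 12 = (-2 - 7) - 12 = -9 - 12 = -21)
G = 27/4 (G = -3 + 39/4 = 27/4 ≈ 6.7500)
t(v) = -21*v
X*J(-26, -11) + t(G) = -(-4662)*(-26) - 21*27/4 = -666*182 - 567/4 = -121212 - 567/4 = -485415/4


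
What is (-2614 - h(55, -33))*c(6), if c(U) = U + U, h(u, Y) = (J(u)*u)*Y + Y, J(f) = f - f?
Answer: -30972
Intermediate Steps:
J(f) = 0
h(u, Y) = Y (h(u, Y) = (0*u)*Y + Y = 0*Y + Y = 0 + Y = Y)
c(U) = 2*U
(-2614 - h(55, -33))*c(6) = (-2614 - 1*(-33))*(2*6) = (-2614 + 33)*12 = -2581*12 = -30972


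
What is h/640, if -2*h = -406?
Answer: 203/640 ≈ 0.31719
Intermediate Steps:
h = 203 (h = -½*(-406) = 203)
h/640 = 203/640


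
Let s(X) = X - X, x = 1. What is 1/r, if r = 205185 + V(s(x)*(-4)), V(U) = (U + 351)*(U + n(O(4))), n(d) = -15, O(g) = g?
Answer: 1/199920 ≈ 5.0020e-6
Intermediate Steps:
s(X) = 0
V(U) = (-15 + U)*(351 + U) (V(U) = (U + 351)*(U - 15) = (351 + U)*(-15 + U) = (-15 + U)*(351 + U))
r = 199920 (r = 205185 + (-5265 + (0*(-4))² + 336*(0*(-4))) = 205185 + (-5265 + 0² + 336*0) = 205185 + (-5265 + 0 + 0) = 205185 - 5265 = 199920)
1/r = 1/199920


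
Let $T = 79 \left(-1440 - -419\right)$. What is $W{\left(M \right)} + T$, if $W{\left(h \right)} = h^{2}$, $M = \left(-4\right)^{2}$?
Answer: $-80403$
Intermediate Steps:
$M = 16$
$T = -80659$ ($T = 79 \left(-1440 + 419\right) = 79 \left(-1021\right) = -80659$)
$W{\left(M \right)} + T = 16^{2} - 80659 = 256 - 80659 = -80403$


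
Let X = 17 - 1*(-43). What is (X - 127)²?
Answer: 4489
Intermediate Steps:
X = 60 (X = 17 + 43 = 60)
(X - 127)² = (60 - 127)² = (-67)² = 4489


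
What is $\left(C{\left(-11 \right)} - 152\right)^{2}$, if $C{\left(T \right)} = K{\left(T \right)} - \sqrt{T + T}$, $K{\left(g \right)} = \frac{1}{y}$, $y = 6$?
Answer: $\frac{829129}{36} + \frac{911 i \sqrt{22}}{3} \approx 23031.0 + 1424.3 i$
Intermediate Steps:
$K{\left(g \right)} = \frac{1}{6}$
$C{\left(T \right)} = \frac{1}{6} - \sqrt{2} \sqrt{T}$ ($C{\left(T \right)} = \frac{1}{6} - \sqrt{T + T} = \frac{1}{6} - \sqrt{2 T} = \frac{1}{6} - \sqrt{2} \sqrt{T}$)
$\left(C{\left(-11 \right)} - 152\right)^{2} = \left(\left(\frac{1}{6} - \sqrt{2} \sqrt{-11}\right) - 152\right)^{2} = \left(\left(\frac{1}{6} - \sqrt{2} i \sqrt{11}\right) - 152\right)^{2} = \left(\left(\frac{1}{6} - i \sqrt{22}\right) - 152\right)^{2} = \left(- \frac{911}{6} - i \sqrt{22}\right)^{2}$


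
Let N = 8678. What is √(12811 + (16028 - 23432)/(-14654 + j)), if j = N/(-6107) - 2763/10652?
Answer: √699762817514820905503787/7390526057 ≈ 113.19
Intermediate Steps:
j = -109311697/65051764 (j = 8678/(-6107) - 2763/10652 = 8678*(-1/6107) - 2763*1/10652 = -8678/6107 - 2763/10652 = -109311697/65051764 ≈ -1.6804)
√(12811 + (16028 - 23432)/(-14654 + j)) = √(12811 + (16028 - 23432)/(-14654 - 109311697/65051764)) = √(12811 - 7404/(-953377861353/65051764)) = √(12811 - 7404*(-65051764/953377861353)) = √(12811 + 160547753552/317792620451) = √(4071401808351313/317792620451) = √699762817514820905503787/7390526057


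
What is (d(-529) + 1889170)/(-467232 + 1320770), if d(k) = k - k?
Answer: 944585/426769 ≈ 2.2133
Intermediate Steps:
d(k) = 0
(d(-529) + 1889170)/(-467232 + 1320770) = (0 + 1889170)/(-467232 + 1320770) = 1889170/853538 = 1889170*(1/853538) = 944585/426769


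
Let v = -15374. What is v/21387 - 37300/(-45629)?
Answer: 96234854/975867423 ≈ 0.098615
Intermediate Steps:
v/21387 - 37300/(-45629) = -15374/21387 - 37300/(-45629) = -15374*1/21387 - 37300*(-1/45629) = -15374/21387 + 37300/45629 = 96234854/975867423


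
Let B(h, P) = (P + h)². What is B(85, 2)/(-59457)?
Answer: -2523/19819 ≈ -0.12730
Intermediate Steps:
B(85, 2)/(-59457) = (2 + 85)²/(-59457) = 87²*(-1/59457) = 7569*(-1/59457) = -2523/19819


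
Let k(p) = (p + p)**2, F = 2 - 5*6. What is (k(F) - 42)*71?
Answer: 219674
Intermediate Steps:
F = -28 (F = 2 - 30 = -28)
k(p) = 4*p**2 (k(p) = (2*p)**2 = 4*p**2)
(k(F) - 42)*71 = (4*(-28)**2 - 42)*71 = (4*784 - 42)*71 = (3136 - 42)*71 = 3094*71 = 219674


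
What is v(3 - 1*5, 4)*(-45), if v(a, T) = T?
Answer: -180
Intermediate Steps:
v(3 - 1*5, 4)*(-45) = 4*(-45) = -180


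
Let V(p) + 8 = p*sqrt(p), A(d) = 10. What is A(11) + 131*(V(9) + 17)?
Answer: 4726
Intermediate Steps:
V(p) = -8 + p**(3/2) (V(p) = -8 + p*sqrt(p) = -8 + p**(3/2))
A(11) + 131*(V(9) + 17) = 10 + 131*((-8 + 9**(3/2)) + 17) = 10 + 131*((-8 + 27) + 17) = 10 + 131*(19 + 17) = 10 + 131*36 = 10 + 4716 = 4726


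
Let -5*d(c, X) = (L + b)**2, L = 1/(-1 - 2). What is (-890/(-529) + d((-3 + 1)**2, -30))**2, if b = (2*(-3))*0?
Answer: 1561909441/566678025 ≈ 2.7563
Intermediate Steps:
b = 0 (b = -6*0 = 0)
L = -1/3 (L = 1/(-3) = -1/3 ≈ -0.33333)
d(c, X) = -1/45 (d(c, X) = -(-1/3 + 0)**2/5 = -(-1/3)**2/5 = -1/5*1/9 = -1/45)
(-890/(-529) + d((-3 + 1)**2, -30))**2 = (-890/(-529) - 1/45)**2 = (-890*(-1/529) - 1/45)**2 = (890/529 - 1/45)**2 = (39521/23805)**2 = 1561909441/566678025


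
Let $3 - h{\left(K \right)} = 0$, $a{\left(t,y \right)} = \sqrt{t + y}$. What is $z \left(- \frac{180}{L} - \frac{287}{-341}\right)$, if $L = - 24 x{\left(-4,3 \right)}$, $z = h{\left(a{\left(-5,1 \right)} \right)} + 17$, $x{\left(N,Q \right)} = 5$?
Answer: $\frac{15970}{341} \approx 46.833$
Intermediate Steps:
$h{\left(K \right)} = 3$ ($h{\left(K \right)} = 3 - 0 = 3 + 0 = 3$)
$z = 20$ ($z = 3 + 17 = 20$)
$L = -120$ ($L = \left(-24\right) 5 = -120$)
$z \left(- \frac{180}{L} - \frac{287}{-341}\right) = 20 \left(- \frac{180}{-120} - \frac{287}{-341}\right) = 20 \left(\left(-180\right) \left(- \frac{1}{120}\right) - - \frac{287}{341}\right) = 20 \left(\frac{3}{2} + \frac{287}{341}\right) = 20 \cdot \frac{1597}{682} = \frac{15970}{341}$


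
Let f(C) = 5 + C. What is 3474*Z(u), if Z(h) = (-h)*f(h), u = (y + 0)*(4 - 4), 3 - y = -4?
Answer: 0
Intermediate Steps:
y = 7 (y = 3 - 1*(-4) = 3 + 4 = 7)
u = 0 (u = (7 + 0)*(4 - 4) = 7*0 = 0)
Z(h) = -h*(5 + h) (Z(h) = (-h)*(5 + h) = -h*(5 + h))
3474*Z(u) = 3474*(-1*0*(5 + 0)) = 3474*(-1*0*5) = 3474*0 = 0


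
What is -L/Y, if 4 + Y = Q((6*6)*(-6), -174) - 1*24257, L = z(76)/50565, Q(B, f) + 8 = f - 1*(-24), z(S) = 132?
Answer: 44/411582245 ≈ 1.0690e-7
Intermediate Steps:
Q(B, f) = 16 + f (Q(B, f) = -8 + (f - 1*(-24)) = -8 + (f + 24) = -8 + (24 + f) = 16 + f)
L = 44/16855 (L = 132/50565 = 132*(1/50565) = 44/16855 ≈ 0.0026105)
Y = -24419 (Y = -4 + ((16 - 174) - 1*24257) = -4 + (-158 - 24257) = -4 - 24415 = -24419)
-L/Y = -44/(16855*(-24419)) = -44*(-1)/(16855*24419) = -1*(-44/411582245) = 44/411582245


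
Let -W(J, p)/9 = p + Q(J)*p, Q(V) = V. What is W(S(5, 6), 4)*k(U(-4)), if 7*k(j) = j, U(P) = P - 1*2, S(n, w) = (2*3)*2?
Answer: 2808/7 ≈ 401.14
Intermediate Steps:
S(n, w) = 12 (S(n, w) = 6*2 = 12)
U(P) = -2 + P (U(P) = P - 2 = -2 + P)
W(J, p) = -9*p - 9*J*p (W(J, p) = -9*(p + J*p) = -9*p - 9*J*p)
k(j) = j/7
W(S(5, 6), 4)*k(U(-4)) = (-9*4*(1 + 12))*((-2 - 4)/7) = (-9*4*13)*((⅐)*(-6)) = -468*(-6/7) = 2808/7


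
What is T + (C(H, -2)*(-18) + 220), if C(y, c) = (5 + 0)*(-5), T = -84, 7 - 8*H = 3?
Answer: 586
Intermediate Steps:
H = 1/2 (H = 7/8 - 1/8*3 = 7/8 - 3/8 = 1/2 ≈ 0.50000)
C(y, c) = -25 (C(y, c) = 5*(-5) = -25)
T + (C(H, -2)*(-18) + 220) = -84 + (-25*(-18) + 220) = -84 + (450 + 220) = -84 + 670 = 586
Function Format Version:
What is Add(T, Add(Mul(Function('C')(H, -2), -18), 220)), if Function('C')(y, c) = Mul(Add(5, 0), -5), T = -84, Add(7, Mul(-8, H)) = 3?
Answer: 586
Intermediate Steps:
H = Rational(1, 2) (H = Add(Rational(7, 8), Mul(Rational(-1, 8), 3)) = Add(Rational(7, 8), Rational(-3, 8)) = Rational(1, 2) ≈ 0.50000)
Function('C')(y, c) = -25 (Function('C')(y, c) = Mul(5, -5) = -25)
Add(T, Add(Mul(Function('C')(H, -2), -18), 220)) = Add(-84, Add(Mul(-25, -18), 220)) = Add(-84, Add(450, 220)) = Add(-84, 670) = 586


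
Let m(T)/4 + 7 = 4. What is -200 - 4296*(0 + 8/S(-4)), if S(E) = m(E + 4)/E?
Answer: -11656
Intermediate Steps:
m(T) = -12 (m(T) = -28 + 4*4 = -28 + 16 = -12)
S(E) = -12/E
-200 - 4296*(0 + 8/S(-4)) = -200 - 4296*(0 + 8/((-12/(-4)))) = -200 - 4296*(0 + 8/((-12*(-1/4)))) = -200 - 4296*(0 + 8/3) = -200 - 4296*8/3 = -200 - 358*32 = -200 - 11456 = -11656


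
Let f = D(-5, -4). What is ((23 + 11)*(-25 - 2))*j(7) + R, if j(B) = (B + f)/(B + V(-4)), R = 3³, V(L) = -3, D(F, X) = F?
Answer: -432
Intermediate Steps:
f = -5
R = 27
j(B) = (-5 + B)/(-3 + B) (j(B) = (B - 5)/(B - 3) = (-5 + B)/(-3 + B))
((23 + 11)*(-25 - 2))*j(7) + R = ((23 + 11)*(-25 - 2))*((-5 + 7)/(-3 + 7)) + 27 = (34*(-27))*(2/4) + 27 = -459*2/2 + 27 = -918*½ + 27 = -459 + 27 = -432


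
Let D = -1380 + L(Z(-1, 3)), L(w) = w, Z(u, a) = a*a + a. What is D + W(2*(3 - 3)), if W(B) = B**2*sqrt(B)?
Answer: -1368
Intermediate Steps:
Z(u, a) = a + a**2 (Z(u, a) = a**2 + a = a + a**2)
D = -1368 (D = -1380 + 3*(1 + 3) = -1380 + 3*4 = -1380 + 12 = -1368)
W(B) = B**(5/2)
D + W(2*(3 - 3)) = -1368 + (2*(3 - 3))**(5/2) = -1368 + (2*0)**(5/2) = -1368 + 0**(5/2) = -1368 + 0 = -1368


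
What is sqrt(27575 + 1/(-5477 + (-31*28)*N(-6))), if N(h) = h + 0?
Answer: 3*sqrt(221706034)/269 ≈ 166.06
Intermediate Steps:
N(h) = h
sqrt(27575 + 1/(-5477 + (-31*28)*N(-6))) = sqrt(27575 + 1/(-5477 - 31*28*(-6))) = sqrt(27575 + 1/(-5477 - 868*(-6))) = sqrt(27575 + 1/(-5477 + 5208)) = sqrt(27575 + 1/(-269)) = sqrt(27575 - 1/269) = sqrt(7417674/269) = 3*sqrt(221706034)/269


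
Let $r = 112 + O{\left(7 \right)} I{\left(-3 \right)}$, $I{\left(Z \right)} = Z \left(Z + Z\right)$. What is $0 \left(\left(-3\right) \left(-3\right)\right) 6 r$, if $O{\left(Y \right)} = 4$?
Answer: $0$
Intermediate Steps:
$I{\left(Z \right)} = 2 Z^{2}$ ($I{\left(Z \right)} = Z 2 Z = 2 Z^{2}$)
$r = 184$ ($r = 112 + 4 \cdot 2 \left(-3\right)^{2} = 112 + 4 \cdot 2 \cdot 9 = 112 + 4 \cdot 18 = 112 + 72 = 184$)
$0 \left(\left(-3\right) \left(-3\right)\right) 6 r = 0 \left(\left(-3\right) \left(-3\right)\right) 6 \cdot 184 = 0 \cdot 9 \cdot 6 \cdot 184 = 0 \cdot 6 \cdot 184 = 0 \cdot 184 = 0$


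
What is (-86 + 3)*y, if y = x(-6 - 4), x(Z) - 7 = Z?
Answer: 249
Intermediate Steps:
x(Z) = 7 + Z
y = -3 (y = 7 + (-6 - 4) = 7 - 10 = -3)
(-86 + 3)*y = (-86 + 3)*(-3) = -83*(-3) = 249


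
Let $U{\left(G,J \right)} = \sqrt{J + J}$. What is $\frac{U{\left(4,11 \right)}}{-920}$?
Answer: $- \frac{\sqrt{22}}{920} \approx -0.0050983$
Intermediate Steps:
$U{\left(G,J \right)} = \sqrt{2} \sqrt{J}$ ($U{\left(G,J \right)} = \sqrt{2 J} = \sqrt{2} \sqrt{J}$)
$\frac{U{\left(4,11 \right)}}{-920} = \frac{\sqrt{2} \sqrt{11}}{-920} = \sqrt{22} \left(- \frac{1}{920}\right) = - \frac{\sqrt{22}}{920}$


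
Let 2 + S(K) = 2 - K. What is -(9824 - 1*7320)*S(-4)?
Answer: -10016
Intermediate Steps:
S(K) = -K (S(K) = -2 + (2 - K) = -K)
-(9824 - 1*7320)*S(-4) = -(9824 - 1*7320)*(-1*(-4)) = -(9824 - 7320)*4 = -2504*4 = -1*10016 = -10016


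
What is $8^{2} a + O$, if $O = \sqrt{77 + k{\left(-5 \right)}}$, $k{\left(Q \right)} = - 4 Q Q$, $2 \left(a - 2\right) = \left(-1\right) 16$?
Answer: $-384 + i \sqrt{23} \approx -384.0 + 4.7958 i$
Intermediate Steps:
$a = -6$ ($a = 2 + \frac{\left(-1\right) 16}{2} = 2 + \frac{1}{2} \left(-16\right) = 2 - 8 = -6$)
$k{\left(Q \right)} = - 4 Q^{2}$
$O = i \sqrt{23}$ ($O = \sqrt{77 - 4 \left(-5\right)^{2}} = \sqrt{77 - 100} = \sqrt{-23} = i \sqrt{23} \approx 4.7958 i$)
$8^{2} a + O = 8^{2} \left(-6\right) + i \sqrt{23} = 64 \left(-6\right) + i \sqrt{23} = -384 + i \sqrt{23}$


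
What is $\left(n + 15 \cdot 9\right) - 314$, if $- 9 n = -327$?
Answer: $- \frac{428}{3} \approx -142.67$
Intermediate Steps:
$n = \frac{109}{3}$ ($n = \left(- \frac{1}{9}\right) \left(-327\right) = \frac{109}{3} \approx 36.333$)
$\left(n + 15 \cdot 9\right) - 314 = \left(\frac{109}{3} + 15 \cdot 9\right) - 314 = \left(\frac{109}{3} + 135\right) - 314 = \frac{514}{3} - 314 = - \frac{428}{3}$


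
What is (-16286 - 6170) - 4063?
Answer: -26519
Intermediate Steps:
(-16286 - 6170) - 4063 = -22456 - 4063 = -26519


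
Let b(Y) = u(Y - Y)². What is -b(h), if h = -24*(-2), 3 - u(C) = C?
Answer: -9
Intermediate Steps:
u(C) = 3 - C
h = 48
b(Y) = 9 (b(Y) = (3 - (Y - Y))² = (3 - 1*0)² = (3 + 0)² = 3² = 9)
-b(h) = -1*9 = -9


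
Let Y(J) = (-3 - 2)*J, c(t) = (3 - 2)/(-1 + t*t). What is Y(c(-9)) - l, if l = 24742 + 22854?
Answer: -761537/16 ≈ -47596.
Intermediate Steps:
c(t) = 1/(-1 + t**2)
l = 47596
Y(J) = -5*J
Y(c(-9)) - l = -5/(-1 + (-9)**2) - 1*47596 = -5/(-1 + 81) - 47596 = -5/80 - 47596 = -5*1/80 - 47596 = -1/16 - 47596 = -761537/16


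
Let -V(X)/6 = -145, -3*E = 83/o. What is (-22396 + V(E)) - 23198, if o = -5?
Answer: -44724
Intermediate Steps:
E = 83/15 (E = -83/(3*(-5)) = -83*(-1)/(3*5) = -⅓*(-83/5) = 83/15 ≈ 5.5333)
V(X) = 870 (V(X) = -6*(-145) = 870)
(-22396 + V(E)) - 23198 = (-22396 + 870) - 23198 = -21526 - 23198 = -44724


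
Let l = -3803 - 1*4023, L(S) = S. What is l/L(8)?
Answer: -3913/4 ≈ -978.25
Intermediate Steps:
l = -7826 (l = -3803 - 4023 = -7826)
l/L(8) = -7826/8 = -7826*⅛ = -3913/4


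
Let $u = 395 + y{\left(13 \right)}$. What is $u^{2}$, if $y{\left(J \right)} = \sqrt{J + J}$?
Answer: $\left(395 + \sqrt{26}\right)^{2} \approx 1.6008 \cdot 10^{5}$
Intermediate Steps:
$y{\left(J \right)} = \sqrt{2} \sqrt{J}$ ($y{\left(J \right)} = \sqrt{2 J} = \sqrt{2} \sqrt{J}$)
$u = 395 + \sqrt{26}$ ($u = 395 + \sqrt{2} \sqrt{13} = 395 + \sqrt{26} \approx 400.1$)
$u^{2} = \left(395 + \sqrt{26}\right)^{2}$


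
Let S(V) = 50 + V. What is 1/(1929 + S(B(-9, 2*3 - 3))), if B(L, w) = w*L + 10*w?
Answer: 1/1982 ≈ 0.00050454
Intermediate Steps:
B(L, w) = 10*w + L*w (B(L, w) = L*w + 10*w = 10*w + L*w)
1/(1929 + S(B(-9, 2*3 - 3))) = 1/(1929 + (50 + (2*3 - 3)*(10 - 9))) = 1/(1929 + (50 + (6 - 3)*1)) = 1/(1929 + (50 + 3*1)) = 1/(1929 + (50 + 3)) = 1/(1929 + 53) = 1/1982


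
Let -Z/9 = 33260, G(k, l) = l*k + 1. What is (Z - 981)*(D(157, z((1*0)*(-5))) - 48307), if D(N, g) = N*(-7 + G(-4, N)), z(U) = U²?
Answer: 44400958245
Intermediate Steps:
G(k, l) = 1 + k*l (G(k, l) = k*l + 1 = 1 + k*l)
Z = -299340 (Z = -9*33260 = -299340)
D(N, g) = N*(-6 - 4*N) (D(N, g) = N*(-7 + (1 - 4*N)) = N*(-6 - 4*N))
(Z - 981)*(D(157, z((1*0)*(-5))) - 48307) = (-299340 - 981)*(-2*157*(3 + 2*157) - 48307) = -300321*(-2*157*(3 + 314) - 48307) = -300321*(-2*157*317 - 48307) = -300321*(-99538 - 48307) = -300321*(-147845) = 44400958245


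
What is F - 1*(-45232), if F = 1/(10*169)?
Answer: 76442081/1690 ≈ 45232.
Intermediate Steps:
F = 1/1690 ≈ 0.00059172
F - 1*(-45232) = 1/1690 - 1*(-45232) = 1/1690 + 45232 = 76442081/1690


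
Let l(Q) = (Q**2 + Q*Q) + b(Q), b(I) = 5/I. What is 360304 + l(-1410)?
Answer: 1222894127/282 ≈ 4.3365e+6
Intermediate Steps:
l(Q) = 2*Q**2 + 5/Q (l(Q) = (Q**2 + Q*Q) + 5/Q = (Q**2 + Q**2) + 5/Q = 2*Q**2 + 5/Q)
360304 + l(-1410) = 360304 + (5 + 2*(-1410)**3)/(-1410) = 360304 - (5 + 2*(-2803221000))/1410 = 360304 - (5 - 5606442000)/1410 = 360304 - 1/1410*(-5606441995) = 360304 + 1121288399/282 = 1222894127/282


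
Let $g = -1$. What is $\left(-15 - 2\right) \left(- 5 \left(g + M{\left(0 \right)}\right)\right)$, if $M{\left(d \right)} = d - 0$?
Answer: $-85$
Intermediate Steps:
$M{\left(d \right)} = d$ ($M{\left(d \right)} = d + 0 = d$)
$\left(-15 - 2\right) \left(- 5 \left(g + M{\left(0 \right)}\right)\right) = \left(-15 - 2\right) \left(- 5 \left(-1 + 0\right)\right) = - 17 \left(\left(-5\right) \left(-1\right)\right) = \left(-17\right) 5 = -85$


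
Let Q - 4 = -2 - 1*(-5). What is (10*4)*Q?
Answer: 280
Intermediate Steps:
Q = 7 (Q = 4 + (-2 - 1*(-5)) = 4 + (-2 + 5) = 4 + 3 = 7)
(10*4)*Q = (10*4)*7 = 40*7 = 280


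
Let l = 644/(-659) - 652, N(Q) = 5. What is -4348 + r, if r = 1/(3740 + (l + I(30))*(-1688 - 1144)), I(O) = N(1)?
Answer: -5268805543133/1211776804 ≈ -4348.0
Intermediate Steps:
I(O) = 5
l = -430312/659 (l = 644*(-1/659) - 652 = -644/659 - 652 = -430312/659 ≈ -652.98)
r = 659/1211776804 (r = 1/(3740 + (-430312/659 + 5)*(-1688 - 1144)) = 1/(3740 - 427017/659*(-2832)) = 1/(3740 + 1209312144/659) = 1/(1211776804/659) = 659/1211776804 ≈ 5.4383e-7)
-4348 + r = -4348 + 659/1211776804 = -5268805543133/1211776804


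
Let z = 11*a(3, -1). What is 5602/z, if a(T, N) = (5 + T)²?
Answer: 2801/352 ≈ 7.9574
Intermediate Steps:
z = 704 (z = 11*(5 + 3)² = 11*8² = 11*64 = 704)
5602/z = 5602/704 = 5602*(1/704) = 2801/352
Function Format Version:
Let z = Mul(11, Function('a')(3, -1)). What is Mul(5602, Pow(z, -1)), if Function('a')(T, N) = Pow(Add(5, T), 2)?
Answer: Rational(2801, 352) ≈ 7.9574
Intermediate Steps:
z = 704 (z = Mul(11, Pow(Add(5, 3), 2)) = Mul(11, Pow(8, 2)) = Mul(11, 64) = 704)
Mul(5602, Pow(z, -1)) = Mul(5602, Pow(704, -1)) = Mul(5602, Rational(1, 704)) = Rational(2801, 352)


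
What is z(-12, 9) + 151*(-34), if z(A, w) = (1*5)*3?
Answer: -5119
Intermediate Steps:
z(A, w) = 15 (z(A, w) = 5*3 = 15)
z(-12, 9) + 151*(-34) = 15 + 151*(-34) = 15 - 5134 = -5119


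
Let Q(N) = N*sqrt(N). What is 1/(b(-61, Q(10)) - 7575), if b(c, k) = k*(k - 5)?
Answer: -263/1728225 + 2*sqrt(10)/1728225 ≈ -0.00014852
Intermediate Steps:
Q(N) = N**(3/2)
b(c, k) = k*(-5 + k)
1/(b(-61, Q(10)) - 7575) = 1/(10**(3/2)*(-5 + 10**(3/2)) - 7575) = 1/((10*sqrt(10))*(-5 + 10*sqrt(10)) - 7575) = 1/(10*sqrt(10)*(-5 + 10*sqrt(10)) - 7575) = 1/(-7575 + 10*sqrt(10)*(-5 + 10*sqrt(10)))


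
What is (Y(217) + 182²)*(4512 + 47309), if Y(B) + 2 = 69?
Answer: 1719990811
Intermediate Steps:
Y(B) = 67 (Y(B) = -2 + 69 = 67)
(Y(217) + 182²)*(4512 + 47309) = (67 + 182²)*(4512 + 47309) = (67 + 33124)*51821 = 33191*51821 = 1719990811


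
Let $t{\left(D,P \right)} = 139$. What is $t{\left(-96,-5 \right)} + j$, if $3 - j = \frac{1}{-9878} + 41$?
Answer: $\frac{997679}{9878} \approx 101.0$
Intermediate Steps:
$j = - \frac{375363}{9878}$ ($j = 3 - \left(\frac{1}{-9878} + 41\right) = 3 - \left(- \frac{1}{9878} + 41\right) = 3 - \frac{404997}{9878} = - \frac{375363}{9878} \approx -38.0$)
$t{\left(-96,-5 \right)} + j = 139 - \frac{375363}{9878} = \frac{997679}{9878}$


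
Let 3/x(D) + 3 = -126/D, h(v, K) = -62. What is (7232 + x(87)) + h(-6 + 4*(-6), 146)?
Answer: 308281/43 ≈ 7169.3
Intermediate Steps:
x(D) = 3/(-3 - 126/D)
(7232 + x(87)) + h(-6 + 4*(-6), 146) = (7232 - 1*87/(42 + 87)) - 62 = (7232 - 1*87/129) - 62 = (7232 - 1*87*1/129) - 62 = (7232 - 29/43) - 62 = 310947/43 - 62 = 308281/43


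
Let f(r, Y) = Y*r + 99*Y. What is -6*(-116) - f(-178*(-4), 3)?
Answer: -1737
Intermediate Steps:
f(r, Y) = 99*Y + Y*r
-6*(-116) - f(-178*(-4), 3) = -6*(-116) - 3*(99 - 178*(-4)) = 696 - 3*(99 + 712) = 696 - 3*811 = 696 - 1*2433 = 696 - 2433 = -1737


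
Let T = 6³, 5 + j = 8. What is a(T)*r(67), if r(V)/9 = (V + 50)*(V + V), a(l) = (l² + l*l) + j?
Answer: 13166933130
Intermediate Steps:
j = 3 (j = -5 + 8 = 3)
T = 216
a(l) = 3 + 2*l² (a(l) = (l² + l*l) + 3 = (l² + l²) + 3 = 2*l² + 3 = 3 + 2*l²)
r(V) = 18*V*(50 + V) (r(V) = 9*((V + 50)*(V + V)) = 9*((50 + V)*(2*V)) = 9*(2*V*(50 + V)) = 18*V*(50 + V))
a(T)*r(67) = (3 + 2*216²)*(18*67*(50 + 67)) = (3 + 2*46656)*(18*67*117) = (3 + 93312)*141102 = 93315*141102 = 13166933130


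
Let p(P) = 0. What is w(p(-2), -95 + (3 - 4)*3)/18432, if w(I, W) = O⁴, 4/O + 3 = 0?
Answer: 1/5832 ≈ 0.00017147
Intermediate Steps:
O = -4/3 (O = 4/(-3 + 0) = 4/(-3) = 4*(-⅓) = -4/3 ≈ -1.3333)
w(I, W) = 256/81 (w(I, W) = (-4/3)⁴ = 256/81)
w(p(-2), -95 + (3 - 4)*3)/18432 = (256/81)/18432 = (256/81)*(1/18432) = 1/5832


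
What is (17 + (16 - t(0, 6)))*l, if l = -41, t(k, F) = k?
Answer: -1353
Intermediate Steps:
(17 + (16 - t(0, 6)))*l = (17 + (16 - 1*0))*(-41) = (17 + (16 + 0))*(-41) = (17 + 16)*(-41) = 33*(-41) = -1353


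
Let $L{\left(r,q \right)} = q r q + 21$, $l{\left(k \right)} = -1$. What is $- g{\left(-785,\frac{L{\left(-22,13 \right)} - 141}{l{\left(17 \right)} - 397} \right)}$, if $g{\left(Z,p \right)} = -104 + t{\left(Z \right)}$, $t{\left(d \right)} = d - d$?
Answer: $104$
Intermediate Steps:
$t{\left(d \right)} = 0$
$L{\left(r,q \right)} = 21 + r q^{2}$ ($L{\left(r,q \right)} = r q^{2} + 21 = 21 + r q^{2}$)
$g{\left(Z,p \right)} = -104$ ($g{\left(Z,p \right)} = -104 + 0 = -104$)
$- g{\left(-785,\frac{L{\left(-22,13 \right)} - 141}{l{\left(17 \right)} - 397} \right)} = \left(-1\right) \left(-104\right) = 104$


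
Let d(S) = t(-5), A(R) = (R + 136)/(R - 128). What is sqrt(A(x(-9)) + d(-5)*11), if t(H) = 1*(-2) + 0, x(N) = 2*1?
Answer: I*sqrt(10185)/21 ≈ 4.8057*I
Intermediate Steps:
x(N) = 2
A(R) = (136 + R)/(-128 + R)
t(H) = -2 (t(H) = -2 + 0 = -2)
d(S) = -2
sqrt(A(x(-9)) + d(-5)*11) = sqrt((136 + 2)/(-128 + 2) - 2*11) = sqrt(138/(-126) - 22) = sqrt(-1/126*138 - 22) = sqrt(-23/21 - 22) = sqrt(-485/21) = I*sqrt(10185)/21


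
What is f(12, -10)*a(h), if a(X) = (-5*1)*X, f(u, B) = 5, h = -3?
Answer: 75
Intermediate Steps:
a(X) = -5*X
f(12, -10)*a(h) = 5*(-5*(-3)) = 5*15 = 75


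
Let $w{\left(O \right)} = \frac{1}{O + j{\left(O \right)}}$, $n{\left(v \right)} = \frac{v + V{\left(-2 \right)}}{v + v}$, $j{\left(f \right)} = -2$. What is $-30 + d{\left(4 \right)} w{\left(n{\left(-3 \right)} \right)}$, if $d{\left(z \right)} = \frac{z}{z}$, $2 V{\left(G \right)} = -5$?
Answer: $- \frac{402}{13} \approx -30.923$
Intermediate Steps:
$V{\left(G \right)} = - \frac{5}{2}$ ($V{\left(G \right)} = \frac{1}{2} \left(-5\right) = - \frac{5}{2}$)
$d{\left(z \right)} = 1$
$n{\left(v \right)} = \frac{- \frac{5}{2} + v}{2 v}$ ($n{\left(v \right)} = \frac{v - \frac{5}{2}}{v + v} = \frac{- \frac{5}{2} + v}{2 v}$)
$w{\left(O \right)} = \frac{1}{-2 + O}$ ($w{\left(O \right)} = \frac{1}{O - 2} = \frac{1}{-2 + O}$)
$-30 + d{\left(4 \right)} w{\left(n{\left(-3 \right)} \right)} = -30 + 1 \frac{1}{-2 + \frac{-5 + 2 \left(-3\right)}{4 \left(-3\right)}} = -30 + 1 \frac{1}{-2 + \frac{1}{4} \left(- \frac{1}{3}\right) \left(-5 - 6\right)} = -30 + 1 \frac{1}{-2 + \frac{1}{4} \left(- \frac{1}{3}\right) \left(-11\right)} = -30 + 1 \frac{1}{-2 + \frac{11}{12}} = -30 + 1 \frac{1}{- \frac{13}{12}} = -30 + 1 \left(- \frac{12}{13}\right) = -30 - \frac{12}{13} = - \frac{402}{13}$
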